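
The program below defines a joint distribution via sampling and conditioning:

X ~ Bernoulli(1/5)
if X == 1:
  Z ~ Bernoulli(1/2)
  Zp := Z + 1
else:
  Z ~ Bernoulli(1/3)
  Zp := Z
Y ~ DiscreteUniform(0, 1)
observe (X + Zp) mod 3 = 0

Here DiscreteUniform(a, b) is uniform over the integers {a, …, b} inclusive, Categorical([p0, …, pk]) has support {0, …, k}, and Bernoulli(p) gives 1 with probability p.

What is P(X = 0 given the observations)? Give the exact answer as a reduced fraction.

Enumerate traces; 4 have nonzero weight after conditioning:
  (X=0, Z=0, Y=0) weight 4/15
  (X=0, Z=0, Y=1) weight 4/15
  (X=1, Z=1, Y=0) weight 1/20
  (X=1, Z=1, Y=1) weight 1/20
Group by X:
  weight(X=0) = 8/15
  weight(X=1) = 1/10
Total weight = 8/15 + 1/10 = 19/30
P(X=0 | obs) = 8/15 / 19/30 = 16/19
P(X=1 | obs) = 1/10 / 19/30 = 3/19

P(X = 0 | obs) = 16/19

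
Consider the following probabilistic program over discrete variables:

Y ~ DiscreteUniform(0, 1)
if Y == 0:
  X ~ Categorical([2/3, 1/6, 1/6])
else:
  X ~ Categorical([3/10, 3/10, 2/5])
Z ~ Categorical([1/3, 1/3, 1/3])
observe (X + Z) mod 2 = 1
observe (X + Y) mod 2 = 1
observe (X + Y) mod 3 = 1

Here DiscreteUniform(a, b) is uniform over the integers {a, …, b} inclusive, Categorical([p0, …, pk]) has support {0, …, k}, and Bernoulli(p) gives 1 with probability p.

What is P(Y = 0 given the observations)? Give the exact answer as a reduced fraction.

Enumerate traces; 3 have nonzero weight after conditioning:
  (Y=0, X=1, Z=0) weight 1/36
  (Y=0, X=1, Z=2) weight 1/36
  (Y=1, X=0, Z=1) weight 1/20
Group by Y:
  weight(Y=0) = 1/18
  weight(Y=1) = 1/20
Total weight = 1/18 + 1/20 = 19/180
P(Y=0 | obs) = 1/18 / 19/180 = 10/19
P(Y=1 | obs) = 1/20 / 19/180 = 9/19

P(Y = 0 | obs) = 10/19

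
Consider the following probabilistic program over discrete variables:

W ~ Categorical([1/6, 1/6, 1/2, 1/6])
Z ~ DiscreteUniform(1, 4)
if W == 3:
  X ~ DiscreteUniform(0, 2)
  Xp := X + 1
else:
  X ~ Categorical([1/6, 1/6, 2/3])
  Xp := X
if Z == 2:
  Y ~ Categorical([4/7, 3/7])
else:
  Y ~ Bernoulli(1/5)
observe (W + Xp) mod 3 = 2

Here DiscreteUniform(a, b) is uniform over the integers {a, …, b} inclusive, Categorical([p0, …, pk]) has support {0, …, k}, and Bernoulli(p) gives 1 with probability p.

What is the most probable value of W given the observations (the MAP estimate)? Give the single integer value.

Enumerate traces; 32 have nonzero weight after conditioning:
  (W=0, Z=1, X=2, Y=0) weight 1/45
  (W=0, Z=1, X=2, Y=1) weight 1/180
  (W=0, Z=2, X=2, Y=0) weight 1/63
  (W=0, Z=2, X=2, Y=1) weight 1/84
  (W=0, Z=3, X=2, Y=0) weight 1/45
  (W=0, Z=3, X=2, Y=1) weight 1/180
  (W=0, Z=4, X=2, Y=0) weight 1/45
  (W=0, Z=4, X=2, Y=1) weight 1/180
  (W=1, Z=1, X=1, Y=0) weight 1/180
  (W=2, Z=1, X=0, Y=0) weight 1/60
  … 22 more
Group by W:
  weight(W=0) = 1/9
  weight(W=1) = 1/36
  weight(W=2) = 1/12
  weight(W=3) = 1/18
Total weight = 1/9 + 1/36 + 1/12 + 1/18 = 5/18
P(W=0 | obs) = 1/9 / 5/18 = 2/5
P(W=1 | obs) = 1/36 / 5/18 = 1/10
P(W=2 | obs) = 1/12 / 5/18 = 3/10
P(W=3 | obs) = 1/18 / 5/18 = 1/5
argmax = 0

argmax_v P(W = v | obs) = 0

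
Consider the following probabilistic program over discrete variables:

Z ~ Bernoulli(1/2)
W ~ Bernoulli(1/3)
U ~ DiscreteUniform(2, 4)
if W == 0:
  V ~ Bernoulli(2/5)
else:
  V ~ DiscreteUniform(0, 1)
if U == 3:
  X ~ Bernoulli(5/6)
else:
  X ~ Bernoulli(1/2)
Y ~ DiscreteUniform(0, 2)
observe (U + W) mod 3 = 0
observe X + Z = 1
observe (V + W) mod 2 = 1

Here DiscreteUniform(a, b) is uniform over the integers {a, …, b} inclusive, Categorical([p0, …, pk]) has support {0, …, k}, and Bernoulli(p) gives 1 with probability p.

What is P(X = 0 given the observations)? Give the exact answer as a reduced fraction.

Enumerate traces; 12 have nonzero weight after conditioning:
  (Z=0, W=0, U=3, V=1, X=1, Y=0) weight 1/81
  (Z=0, W=0, U=3, V=1, X=1, Y=1) weight 1/81
  (Z=0, W=0, U=3, V=1, X=1, Y=2) weight 1/81
  (Z=0, W=1, U=2, V=0, X=1, Y=0) weight 1/216
  (Z=0, W=1, U=2, V=0, X=1, Y=1) weight 1/216
  (Z=0, W=1, U=2, V=0, X=1, Y=2) weight 1/216
  (Z=1, W=0, U=3, V=1, X=0, Y=0) weight 1/405
  (Z=1, W=0, U=3, V=1, X=0, Y=1) weight 1/405
  … 4 more
Group by X:
  weight(X=0) = 23/1080
  weight(X=1) = 11/216
Total weight = 23/1080 + 11/216 = 13/180
P(X=0 | obs) = 23/1080 / 13/180 = 23/78
P(X=1 | obs) = 11/216 / 13/180 = 55/78

P(X = 0 | obs) = 23/78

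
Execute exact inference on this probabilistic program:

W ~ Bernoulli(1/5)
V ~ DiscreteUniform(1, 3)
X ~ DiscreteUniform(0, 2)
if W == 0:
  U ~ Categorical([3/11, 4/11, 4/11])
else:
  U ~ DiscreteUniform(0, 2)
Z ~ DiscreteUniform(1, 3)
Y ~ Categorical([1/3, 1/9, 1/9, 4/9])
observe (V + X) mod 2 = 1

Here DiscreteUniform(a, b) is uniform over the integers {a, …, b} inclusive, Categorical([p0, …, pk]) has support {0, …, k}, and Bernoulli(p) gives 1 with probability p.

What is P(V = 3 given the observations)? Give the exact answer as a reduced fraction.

Enumerate traces; 360 have nonzero weight after conditioning:
  (W=0, V=1, X=0, U=0, Z=1, Y=0) weight 4/1485
  (W=0, V=1, X=0, U=0, Z=1, Y=1) weight 4/4455
  (W=0, V=1, X=0, U=0, Z=1, Y=2) weight 4/4455
  (W=0, V=1, X=0, U=0, Z=1, Y=3) weight 16/4455
  (W=0, V=1, X=0, U=0, Z=2, Y=0) weight 4/1485
  (W=0, V=1, X=0, U=0, Z=2, Y=1) weight 4/4455
  (W=0, V=1, X=0, U=0, Z=2, Y=2) weight 4/4455
  (W=0, V=1, X=0, U=0, Z=2, Y=3) weight 16/4455
  (W=0, V=2, X=1, U=0, Z=1, Y=0) weight 4/1485
  (W=0, V=3, X=0, U=0, Z=1, Y=0) weight 4/1485
  … 350 more
Group by V:
  weight(V=1) = 2/9
  weight(V=2) = 1/9
  weight(V=3) = 2/9
Total weight = 2/9 + 1/9 + 2/9 = 5/9
P(V=1 | obs) = 2/9 / 5/9 = 2/5
P(V=2 | obs) = 1/9 / 5/9 = 1/5
P(V=3 | obs) = 2/9 / 5/9 = 2/5

P(V = 3 | obs) = 2/5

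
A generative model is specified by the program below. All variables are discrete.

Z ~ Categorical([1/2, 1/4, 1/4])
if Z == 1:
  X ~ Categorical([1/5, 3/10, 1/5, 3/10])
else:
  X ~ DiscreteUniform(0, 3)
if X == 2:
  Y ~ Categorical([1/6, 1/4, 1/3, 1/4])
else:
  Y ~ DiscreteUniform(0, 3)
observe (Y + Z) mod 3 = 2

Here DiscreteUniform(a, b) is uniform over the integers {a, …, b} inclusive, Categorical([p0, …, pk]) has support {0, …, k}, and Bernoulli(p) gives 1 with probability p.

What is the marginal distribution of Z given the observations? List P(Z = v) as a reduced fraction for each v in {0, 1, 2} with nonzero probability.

Enumerate traces; 16 have nonzero weight after conditioning:
  (Z=0, X=0, Y=2) weight 1/32
  (Z=0, X=1, Y=2) weight 1/32
  (Z=0, X=2, Y=2) weight 1/24
  (Z=0, X=3, Y=2) weight 1/32
  (Z=1, X=0, Y=1) weight 1/80
  (Z=1, X=1, Y=1) weight 3/160
  (Z=1, X=2, Y=1) weight 1/80
  (Z=1, X=3, Y=1) weight 3/160
  (Z=2, X=0, Y=0) weight 1/64
  … 7 more
Group by Z:
  weight(Z=0) = 13/96
  weight(Z=1) = 1/16
  weight(Z=2) = 23/192
Total weight = 13/96 + 1/16 + 23/192 = 61/192
P(Z=0 | obs) = 13/96 / 61/192 = 26/61
P(Z=1 | obs) = 1/16 / 61/192 = 12/61
P(Z=2 | obs) = 23/192 / 61/192 = 23/61

P(Z=0) = 26/61, P(Z=1) = 12/61, P(Z=2) = 23/61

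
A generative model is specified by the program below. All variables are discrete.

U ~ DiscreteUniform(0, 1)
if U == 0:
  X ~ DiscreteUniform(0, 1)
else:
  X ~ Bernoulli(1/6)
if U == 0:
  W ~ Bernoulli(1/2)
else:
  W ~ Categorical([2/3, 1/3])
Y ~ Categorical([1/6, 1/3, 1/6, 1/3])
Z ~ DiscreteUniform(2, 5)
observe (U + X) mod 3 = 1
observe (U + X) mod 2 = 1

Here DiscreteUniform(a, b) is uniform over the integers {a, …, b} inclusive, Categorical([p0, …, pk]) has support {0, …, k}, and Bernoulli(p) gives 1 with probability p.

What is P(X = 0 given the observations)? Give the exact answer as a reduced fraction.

P(X = 0 | obs) = 5/8

Enumerate traces; 64 have nonzero weight after conditioning:
  (U=0, X=1, W=0, Y=0, Z=2) weight 1/192
  (U=0, X=1, W=0, Y=0, Z=3) weight 1/192
  (U=0, X=1, W=0, Y=0, Z=4) weight 1/192
  (U=0, X=1, W=0, Y=0, Z=5) weight 1/192
  (U=0, X=1, W=0, Y=1, Z=2) weight 1/96
  (U=0, X=1, W=0, Y=1, Z=3) weight 1/96
  (U=0, X=1, W=0, Y=1, Z=4) weight 1/96
  (U=0, X=1, W=0, Y=1, Z=5) weight 1/96
  (U=1, X=0, W=0, Y=0, Z=2) weight 5/432
  … 55 more
Group by X:
  weight(X=0) = 5/12
  weight(X=1) = 1/4
Total weight = 5/12 + 1/4 = 2/3
P(X=0 | obs) = 5/12 / 2/3 = 5/8
P(X=1 | obs) = 1/4 / 2/3 = 3/8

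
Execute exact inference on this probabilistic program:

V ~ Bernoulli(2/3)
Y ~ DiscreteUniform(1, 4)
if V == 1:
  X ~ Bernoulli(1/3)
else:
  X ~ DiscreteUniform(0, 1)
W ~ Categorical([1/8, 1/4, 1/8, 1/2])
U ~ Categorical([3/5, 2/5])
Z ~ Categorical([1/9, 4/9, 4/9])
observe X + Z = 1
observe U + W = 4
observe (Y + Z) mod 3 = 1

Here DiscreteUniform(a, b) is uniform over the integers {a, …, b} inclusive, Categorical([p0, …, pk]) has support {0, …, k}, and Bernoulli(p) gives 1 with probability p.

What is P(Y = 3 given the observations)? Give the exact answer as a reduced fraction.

Enumerate traces; 6 have nonzero weight after conditioning:
  (V=0, Y=1, X=1, W=3, U=1, Z=0) weight 1/1080
  (V=0, Y=3, X=0, W=3, U=1, Z=1) weight 1/270
  (V=0, Y=4, X=1, W=3, U=1, Z=0) weight 1/1080
  (V=1, Y=1, X=1, W=3, U=1, Z=0) weight 1/810
  (V=1, Y=3, X=0, W=3, U=1, Z=1) weight 4/405
  (V=1, Y=4, X=1, W=3, U=1, Z=0) weight 1/810
Group by Y:
  weight(Y=1) = 7/3240
  weight(Y=3) = 11/810
  weight(Y=4) = 7/3240
Total weight = 7/3240 + 11/810 + 7/3240 = 29/1620
P(Y=1 | obs) = 7/3240 / 29/1620 = 7/58
P(Y=3 | obs) = 11/810 / 29/1620 = 22/29
P(Y=4 | obs) = 7/3240 / 29/1620 = 7/58

P(Y = 3 | obs) = 22/29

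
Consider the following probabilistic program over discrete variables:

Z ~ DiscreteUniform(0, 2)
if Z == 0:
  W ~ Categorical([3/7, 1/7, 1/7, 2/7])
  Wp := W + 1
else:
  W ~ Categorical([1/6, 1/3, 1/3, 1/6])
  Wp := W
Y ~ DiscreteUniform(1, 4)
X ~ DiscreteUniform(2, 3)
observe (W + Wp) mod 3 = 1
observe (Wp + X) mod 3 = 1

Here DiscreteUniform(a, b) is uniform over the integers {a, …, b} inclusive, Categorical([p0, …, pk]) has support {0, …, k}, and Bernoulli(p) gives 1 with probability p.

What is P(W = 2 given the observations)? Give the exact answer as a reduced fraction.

P(W = 2 | obs) = 14/29

Enumerate traces; 16 have nonzero weight after conditioning:
  (Z=0, W=0, Y=1, X=3) weight 1/56
  (Z=0, W=0, Y=2, X=3) weight 1/56
  (Z=0, W=0, Y=3, X=3) weight 1/56
  (Z=0, W=0, Y=4, X=3) weight 1/56
  (Z=0, W=3, Y=1, X=3) weight 1/84
  (Z=0, W=3, Y=2, X=3) weight 1/84
  (Z=0, W=3, Y=3, X=3) weight 1/84
  (Z=0, W=3, Y=4, X=3) weight 1/84
  (Z=1, W=2, Y=1, X=2) weight 1/72
  … 7 more
Group by W:
  weight(W=0) = 1/14
  weight(W=2) = 1/9
  weight(W=3) = 1/21
Total weight = 1/14 + 1/9 + 1/21 = 29/126
P(W=0 | obs) = 1/14 / 29/126 = 9/29
P(W=2 | obs) = 1/9 / 29/126 = 14/29
P(W=3 | obs) = 1/21 / 29/126 = 6/29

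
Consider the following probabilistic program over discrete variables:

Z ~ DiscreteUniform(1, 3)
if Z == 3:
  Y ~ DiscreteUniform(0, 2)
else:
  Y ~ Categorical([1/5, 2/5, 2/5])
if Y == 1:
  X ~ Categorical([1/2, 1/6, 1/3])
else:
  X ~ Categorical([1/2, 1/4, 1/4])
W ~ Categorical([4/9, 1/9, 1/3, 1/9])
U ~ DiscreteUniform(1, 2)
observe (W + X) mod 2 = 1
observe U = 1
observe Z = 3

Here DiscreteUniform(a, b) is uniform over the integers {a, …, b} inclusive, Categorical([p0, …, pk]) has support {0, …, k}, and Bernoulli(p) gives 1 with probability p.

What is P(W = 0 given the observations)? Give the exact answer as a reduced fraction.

P(W = 0 | obs) = 2/7

Enumerate traces; 18 have nonzero weight after conditioning:
  (Z=3, Y=0, X=0, W=1, U=1) weight 1/324
  (Z=3, Y=0, X=0, W=3, U=1) weight 1/324
  (Z=3, Y=0, X=1, W=0, U=1) weight 1/162
  (Z=3, Y=0, X=1, W=2, U=1) weight 1/216
  (Z=3, Y=0, X=2, W=1, U=1) weight 1/648
  (Z=3, Y=0, X=2, W=3, U=1) weight 1/648
  (Z=3, Y=1, X=0, W=1, U=1) weight 1/324
  (Z=3, Y=1, X=0, W=3, U=1) weight 1/324
  … 10 more
Group by W:
  weight(W=0) = 4/243
  weight(W=1) = 7/486
  weight(W=2) = 1/81
  weight(W=3) = 7/486
Total weight = 4/243 + 7/486 + 1/81 + 7/486 = 14/243
P(W=0 | obs) = 4/243 / 14/243 = 2/7
P(W=1 | obs) = 7/486 / 14/243 = 1/4
P(W=2 | obs) = 1/81 / 14/243 = 3/14
P(W=3 | obs) = 7/486 / 14/243 = 1/4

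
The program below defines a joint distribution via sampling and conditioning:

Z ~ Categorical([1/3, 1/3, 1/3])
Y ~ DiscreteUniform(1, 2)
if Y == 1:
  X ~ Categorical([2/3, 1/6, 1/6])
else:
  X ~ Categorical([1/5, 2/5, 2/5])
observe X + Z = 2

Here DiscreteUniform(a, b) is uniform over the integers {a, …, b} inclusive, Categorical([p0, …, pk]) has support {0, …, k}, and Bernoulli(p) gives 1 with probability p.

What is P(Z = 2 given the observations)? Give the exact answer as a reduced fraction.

Enumerate traces; 6 have nonzero weight after conditioning:
  (Z=0, Y=1, X=2) weight 1/36
  (Z=0, Y=2, X=2) weight 1/15
  (Z=1, Y=1, X=1) weight 1/36
  (Z=1, Y=2, X=1) weight 1/15
  (Z=2, Y=1, X=0) weight 1/9
  (Z=2, Y=2, X=0) weight 1/30
Group by Z:
  weight(Z=0) = 17/180
  weight(Z=1) = 17/180
  weight(Z=2) = 13/90
Total weight = 17/180 + 17/180 + 13/90 = 1/3
P(Z=0 | obs) = 17/180 / 1/3 = 17/60
P(Z=1 | obs) = 17/180 / 1/3 = 17/60
P(Z=2 | obs) = 13/90 / 1/3 = 13/30

P(Z = 2 | obs) = 13/30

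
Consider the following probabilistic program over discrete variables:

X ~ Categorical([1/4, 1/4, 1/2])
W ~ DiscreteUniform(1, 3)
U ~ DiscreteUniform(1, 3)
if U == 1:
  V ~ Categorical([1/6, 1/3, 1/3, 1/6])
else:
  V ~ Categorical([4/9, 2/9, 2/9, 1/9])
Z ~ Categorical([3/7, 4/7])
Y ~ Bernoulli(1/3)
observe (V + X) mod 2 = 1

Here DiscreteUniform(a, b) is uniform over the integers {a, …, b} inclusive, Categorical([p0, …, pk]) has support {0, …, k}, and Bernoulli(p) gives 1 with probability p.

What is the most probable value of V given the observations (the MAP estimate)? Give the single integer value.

argmax_v P(V = v | obs) = 1

Enumerate traces; 216 have nonzero weight after conditioning:
  (X=0, W=1, U=1, V=1, Z=0, Y=0) weight 1/378
  (X=0, W=1, U=1, V=1, Z=0, Y=1) weight 1/756
  (X=0, W=1, U=1, V=1, Z=1, Y=0) weight 2/567
  (X=0, W=1, U=1, V=1, Z=1, Y=1) weight 1/567
  (X=0, W=1, U=1, V=3, Z=0, Y=0) weight 1/756
  (X=0, W=1, U=1, V=3, Z=0, Y=1) weight 1/1512
  (X=0, W=1, U=1, V=3, Z=1, Y=0) weight 1/567
  (X=0, W=1, U=1, V=3, Z=1, Y=1) weight 1/1134
  (X=1, W=1, U=1, V=0, Z=0, Y=0) weight 1/756
  (X=1, W=1, U=1, V=2, Z=0, Y=0) weight 1/378
  … 206 more
Group by V:
  weight(V=0) = 19/216
  weight(V=1) = 7/36
  weight(V=2) = 7/108
  weight(V=3) = 7/72
Total weight = 19/216 + 7/36 + 7/108 + 7/72 = 4/9
P(V=0 | obs) = 19/216 / 4/9 = 19/96
P(V=1 | obs) = 7/36 / 4/9 = 7/16
P(V=2 | obs) = 7/108 / 4/9 = 7/48
P(V=3 | obs) = 7/72 / 4/9 = 7/32
argmax = 1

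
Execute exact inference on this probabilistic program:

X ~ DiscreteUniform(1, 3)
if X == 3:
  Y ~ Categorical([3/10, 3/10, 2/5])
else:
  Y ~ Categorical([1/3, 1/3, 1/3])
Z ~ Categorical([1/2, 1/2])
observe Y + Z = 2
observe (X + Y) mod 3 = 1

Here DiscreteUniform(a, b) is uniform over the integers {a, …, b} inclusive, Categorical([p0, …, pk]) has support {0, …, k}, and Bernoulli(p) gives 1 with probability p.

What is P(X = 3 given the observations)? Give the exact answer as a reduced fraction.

Enumerate traces; 2 have nonzero weight after conditioning:
  (X=2, Y=2, Z=0) weight 1/18
  (X=3, Y=1, Z=1) weight 1/20
Group by X:
  weight(X=2) = 1/18
  weight(X=3) = 1/20
Total weight = 1/18 + 1/20 = 19/180
P(X=2 | obs) = 1/18 / 19/180 = 10/19
P(X=3 | obs) = 1/20 / 19/180 = 9/19

P(X = 3 | obs) = 9/19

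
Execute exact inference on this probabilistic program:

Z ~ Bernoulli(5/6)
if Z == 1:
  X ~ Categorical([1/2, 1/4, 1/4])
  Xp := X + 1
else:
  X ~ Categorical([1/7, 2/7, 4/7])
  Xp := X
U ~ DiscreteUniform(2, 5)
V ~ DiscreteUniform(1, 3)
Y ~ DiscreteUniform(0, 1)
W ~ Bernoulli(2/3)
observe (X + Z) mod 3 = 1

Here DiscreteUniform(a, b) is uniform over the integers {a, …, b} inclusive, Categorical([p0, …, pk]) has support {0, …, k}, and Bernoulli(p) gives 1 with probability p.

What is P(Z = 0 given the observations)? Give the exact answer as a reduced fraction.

P(Z = 0 | obs) = 4/39

Enumerate traces; 96 have nonzero weight after conditioning:
  (Z=0, X=1, U=2, V=1, Y=0, W=0) weight 1/1512
  (Z=0, X=1, U=2, V=1, Y=0, W=1) weight 1/756
  (Z=0, X=1, U=2, V=1, Y=1, W=0) weight 1/1512
  (Z=0, X=1, U=2, V=1, Y=1, W=1) weight 1/756
  (Z=0, X=1, U=2, V=2, Y=0, W=0) weight 1/1512
  (Z=0, X=1, U=2, V=2, Y=0, W=1) weight 1/756
  (Z=0, X=1, U=2, V=2, Y=1, W=0) weight 1/1512
  (Z=0, X=1, U=2, V=2, Y=1, W=1) weight 1/756
  (Z=1, X=0, U=2, V=1, Y=0, W=0) weight 5/864
  … 87 more
Group by Z:
  weight(Z=0) = 1/21
  weight(Z=1) = 5/12
Total weight = 1/21 + 5/12 = 13/28
P(Z=0 | obs) = 1/21 / 13/28 = 4/39
P(Z=1 | obs) = 5/12 / 13/28 = 35/39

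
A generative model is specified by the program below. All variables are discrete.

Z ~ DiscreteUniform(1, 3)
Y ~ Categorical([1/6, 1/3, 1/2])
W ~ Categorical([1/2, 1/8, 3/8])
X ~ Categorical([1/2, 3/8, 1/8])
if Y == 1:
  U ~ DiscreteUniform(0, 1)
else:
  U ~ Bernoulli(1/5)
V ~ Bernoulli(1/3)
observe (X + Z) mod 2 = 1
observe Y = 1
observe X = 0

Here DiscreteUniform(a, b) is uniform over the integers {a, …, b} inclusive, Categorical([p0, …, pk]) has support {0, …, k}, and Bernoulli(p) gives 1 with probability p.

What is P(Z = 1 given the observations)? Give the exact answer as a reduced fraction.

Enumerate traces; 24 have nonzero weight after conditioning:
  (Z=1, Y=1, W=0, X=0, U=0, V=0) weight 1/108
  (Z=1, Y=1, W=0, X=0, U=0, V=1) weight 1/216
  (Z=1, Y=1, W=0, X=0, U=1, V=0) weight 1/108
  (Z=1, Y=1, W=0, X=0, U=1, V=1) weight 1/216
  (Z=1, Y=1, W=1, X=0, U=0, V=0) weight 1/432
  (Z=1, Y=1, W=1, X=0, U=0, V=1) weight 1/864
  (Z=1, Y=1, W=1, X=0, U=1, V=0) weight 1/432
  (Z=1, Y=1, W=1, X=0, U=1, V=1) weight 1/864
  (Z=3, Y=1, W=0, X=0, U=0, V=0) weight 1/108
  … 15 more
Group by Z:
  weight(Z=1) = 1/18
  weight(Z=3) = 1/18
Total weight = 1/18 + 1/18 = 1/9
P(Z=1 | obs) = 1/18 / 1/9 = 1/2
P(Z=3 | obs) = 1/18 / 1/9 = 1/2

P(Z = 1 | obs) = 1/2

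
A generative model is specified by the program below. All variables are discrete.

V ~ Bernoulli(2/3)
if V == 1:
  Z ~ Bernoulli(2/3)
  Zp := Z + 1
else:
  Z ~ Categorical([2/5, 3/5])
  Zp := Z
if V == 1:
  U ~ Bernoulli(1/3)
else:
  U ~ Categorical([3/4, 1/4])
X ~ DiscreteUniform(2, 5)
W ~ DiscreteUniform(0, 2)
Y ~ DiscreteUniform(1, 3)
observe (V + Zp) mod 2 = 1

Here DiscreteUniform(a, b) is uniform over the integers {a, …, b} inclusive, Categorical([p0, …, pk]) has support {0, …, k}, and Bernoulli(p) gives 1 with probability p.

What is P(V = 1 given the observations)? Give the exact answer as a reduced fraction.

Enumerate traces; 144 have nonzero weight after conditioning:
  (V=0, Z=1, U=0, X=2, W=0, Y=1) weight 1/240
  (V=0, Z=1, U=0, X=2, W=0, Y=2) weight 1/240
  (V=0, Z=1, U=0, X=2, W=0, Y=3) weight 1/240
  (V=0, Z=1, U=0, X=2, W=1, Y=1) weight 1/240
  (V=0, Z=1, U=0, X=2, W=1, Y=2) weight 1/240
  (V=0, Z=1, U=0, X=2, W=1, Y=3) weight 1/240
  (V=0, Z=1, U=0, X=2, W=2, Y=1) weight 1/240
  (V=0, Z=1, U=0, X=2, W=2, Y=2) weight 1/240
  (V=1, Z=1, U=0, X=2, W=0, Y=1) weight 2/243
  … 135 more
Group by V:
  weight(V=0) = 1/5
  weight(V=1) = 4/9
Total weight = 1/5 + 4/9 = 29/45
P(V=0 | obs) = 1/5 / 29/45 = 9/29
P(V=1 | obs) = 4/9 / 29/45 = 20/29

P(V = 1 | obs) = 20/29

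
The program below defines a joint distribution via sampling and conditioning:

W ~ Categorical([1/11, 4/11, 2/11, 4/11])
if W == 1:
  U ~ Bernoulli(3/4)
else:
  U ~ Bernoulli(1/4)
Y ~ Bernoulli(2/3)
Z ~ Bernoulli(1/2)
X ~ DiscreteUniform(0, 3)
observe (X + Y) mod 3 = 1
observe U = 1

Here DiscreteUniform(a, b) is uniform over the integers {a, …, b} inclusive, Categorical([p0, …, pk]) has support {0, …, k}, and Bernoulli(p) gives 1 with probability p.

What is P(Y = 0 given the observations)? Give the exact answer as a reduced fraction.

Enumerate traces; 24 have nonzero weight after conditioning:
  (W=0, U=1, Y=0, Z=0, X=1) weight 1/1056
  (W=0, U=1, Y=0, Z=1, X=1) weight 1/1056
  (W=0, U=1, Y=1, Z=0, X=0) weight 1/528
  (W=0, U=1, Y=1, Z=0, X=3) weight 1/528
  (W=0, U=1, Y=1, Z=1, X=0) weight 1/528
  (W=0, U=1, Y=1, Z=1, X=3) weight 1/528
  (W=1, U=1, Y=0, Z=0, X=1) weight 1/88
  (W=1, U=1, Y=0, Z=1, X=1) weight 1/88
  … 16 more
Group by Y:
  weight(Y=0) = 19/528
  weight(Y=1) = 19/132
Total weight = 19/528 + 19/132 = 95/528
P(Y=0 | obs) = 19/528 / 95/528 = 1/5
P(Y=1 | obs) = 19/132 / 95/528 = 4/5

P(Y = 0 | obs) = 1/5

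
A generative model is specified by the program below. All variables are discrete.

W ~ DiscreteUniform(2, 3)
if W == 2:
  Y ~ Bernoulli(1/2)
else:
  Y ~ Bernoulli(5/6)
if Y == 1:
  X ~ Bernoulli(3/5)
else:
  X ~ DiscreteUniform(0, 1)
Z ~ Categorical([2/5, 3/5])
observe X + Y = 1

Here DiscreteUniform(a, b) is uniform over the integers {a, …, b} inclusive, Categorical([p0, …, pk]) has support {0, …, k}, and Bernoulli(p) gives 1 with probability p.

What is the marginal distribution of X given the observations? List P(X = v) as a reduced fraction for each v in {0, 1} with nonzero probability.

Enumerate traces; 8 have nonzero weight after conditioning:
  (W=2, Y=0, X=1, Z=0) weight 1/20
  (W=2, Y=0, X=1, Z=1) weight 3/40
  (W=2, Y=1, X=0, Z=0) weight 1/25
  (W=2, Y=1, X=0, Z=1) weight 3/50
  (W=3, Y=0, X=1, Z=0) weight 1/60
  (W=3, Y=0, X=1, Z=1) weight 1/40
  (W=3, Y=1, X=0, Z=0) weight 1/15
  (W=3, Y=1, X=0, Z=1) weight 1/10
Group by X:
  weight(X=0) = 4/15
  weight(X=1) = 1/6
Total weight = 4/15 + 1/6 = 13/30
P(X=0 | obs) = 4/15 / 13/30 = 8/13
P(X=1 | obs) = 1/6 / 13/30 = 5/13

P(X=0) = 8/13, P(X=1) = 5/13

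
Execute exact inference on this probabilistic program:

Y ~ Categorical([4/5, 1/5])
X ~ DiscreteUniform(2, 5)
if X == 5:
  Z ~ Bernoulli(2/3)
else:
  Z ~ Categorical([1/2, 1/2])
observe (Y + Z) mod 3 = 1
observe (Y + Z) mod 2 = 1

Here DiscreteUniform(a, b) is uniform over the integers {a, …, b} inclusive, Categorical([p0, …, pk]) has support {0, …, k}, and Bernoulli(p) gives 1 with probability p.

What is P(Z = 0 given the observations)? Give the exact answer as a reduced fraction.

P(Z = 0 | obs) = 11/63

Enumerate traces; 8 have nonzero weight after conditioning:
  (Y=0, X=2, Z=1) weight 1/10
  (Y=0, X=3, Z=1) weight 1/10
  (Y=0, X=4, Z=1) weight 1/10
  (Y=0, X=5, Z=1) weight 2/15
  (Y=1, X=2, Z=0) weight 1/40
  (Y=1, X=3, Z=0) weight 1/40
  (Y=1, X=4, Z=0) weight 1/40
  (Y=1, X=5, Z=0) weight 1/60
Group by Z:
  weight(Z=0) = 11/120
  weight(Z=1) = 13/30
Total weight = 11/120 + 13/30 = 21/40
P(Z=0 | obs) = 11/120 / 21/40 = 11/63
P(Z=1 | obs) = 13/30 / 21/40 = 52/63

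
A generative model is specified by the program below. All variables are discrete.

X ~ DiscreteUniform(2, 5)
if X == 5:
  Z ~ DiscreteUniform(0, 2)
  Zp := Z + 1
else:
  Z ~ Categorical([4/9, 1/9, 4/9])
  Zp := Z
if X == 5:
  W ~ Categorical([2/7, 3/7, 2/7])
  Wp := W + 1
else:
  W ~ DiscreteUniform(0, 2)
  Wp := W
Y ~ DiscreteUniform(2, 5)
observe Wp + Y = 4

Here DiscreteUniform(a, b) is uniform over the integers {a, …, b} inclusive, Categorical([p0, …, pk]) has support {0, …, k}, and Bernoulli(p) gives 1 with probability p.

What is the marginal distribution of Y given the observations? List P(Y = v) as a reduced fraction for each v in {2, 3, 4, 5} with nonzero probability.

Enumerate traces; 33 have nonzero weight after conditioning:
  (X=2, Z=0, W=0, Y=4) weight 1/108
  (X=2, Z=0, W=1, Y=3) weight 1/108
  (X=2, Z=0, W=2, Y=2) weight 1/108
  (X=2, Z=1, W=0, Y=4) weight 1/432
  (X=2, Z=1, W=1, Y=3) weight 1/432
  (X=2, Z=1, W=2, Y=2) weight 1/432
  (X=2, Z=2, W=0, Y=4) weight 1/108
  (X=2, Z=2, W=1, Y=3) weight 1/108
  … 25 more
Group by Y:
  weight(Y=2) = 5/56
  weight(Y=3) = 9/112
  weight(Y=4) = 1/16
Total weight = 5/56 + 9/112 + 1/16 = 13/56
P(Y=2 | obs) = 5/56 / 13/56 = 5/13
P(Y=3 | obs) = 9/112 / 13/56 = 9/26
P(Y=4 | obs) = 1/16 / 13/56 = 7/26

P(Y=2) = 5/13, P(Y=3) = 9/26, P(Y=4) = 7/26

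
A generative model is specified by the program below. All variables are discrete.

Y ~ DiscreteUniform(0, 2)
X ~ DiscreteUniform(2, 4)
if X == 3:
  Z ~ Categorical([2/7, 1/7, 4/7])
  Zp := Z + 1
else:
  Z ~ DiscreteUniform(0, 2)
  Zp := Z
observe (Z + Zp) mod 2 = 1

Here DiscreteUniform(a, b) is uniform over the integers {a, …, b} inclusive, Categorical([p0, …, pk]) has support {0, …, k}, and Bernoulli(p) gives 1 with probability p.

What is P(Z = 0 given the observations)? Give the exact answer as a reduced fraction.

Enumerate traces; 9 have nonzero weight after conditioning:
  (Y=0, X=3, Z=0) weight 2/63
  (Y=0, X=3, Z=1) weight 1/63
  (Y=0, X=3, Z=2) weight 4/63
  (Y=1, X=3, Z=0) weight 2/63
  (Y=1, X=3, Z=1) weight 1/63
  (Y=1, X=3, Z=2) weight 4/63
  (Y=2, X=3, Z=0) weight 2/63
  (Y=2, X=3, Z=1) weight 1/63
  … 1 more
Group by Z:
  weight(Z=0) = 2/21
  weight(Z=1) = 1/21
  weight(Z=2) = 4/21
Total weight = 2/21 + 1/21 + 4/21 = 1/3
P(Z=0 | obs) = 2/21 / 1/3 = 2/7
P(Z=1 | obs) = 1/21 / 1/3 = 1/7
P(Z=2 | obs) = 4/21 / 1/3 = 4/7

P(Z = 0 | obs) = 2/7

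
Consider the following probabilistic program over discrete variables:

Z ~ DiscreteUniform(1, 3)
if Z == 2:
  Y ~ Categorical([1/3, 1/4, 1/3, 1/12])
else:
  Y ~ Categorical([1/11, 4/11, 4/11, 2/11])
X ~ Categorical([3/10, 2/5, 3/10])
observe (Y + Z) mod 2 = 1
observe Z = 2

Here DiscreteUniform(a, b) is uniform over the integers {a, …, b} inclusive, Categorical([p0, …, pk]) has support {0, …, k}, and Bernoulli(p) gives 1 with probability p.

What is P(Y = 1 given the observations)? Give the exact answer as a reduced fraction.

P(Y = 1 | obs) = 3/4

Enumerate traces; 6 have nonzero weight after conditioning:
  (Z=2, Y=1, X=0) weight 1/40
  (Z=2, Y=1, X=1) weight 1/30
  (Z=2, Y=1, X=2) weight 1/40
  (Z=2, Y=3, X=0) weight 1/120
  (Z=2, Y=3, X=1) weight 1/90
  (Z=2, Y=3, X=2) weight 1/120
Group by Y:
  weight(Y=1) = 1/12
  weight(Y=3) = 1/36
Total weight = 1/12 + 1/36 = 1/9
P(Y=1 | obs) = 1/12 / 1/9 = 3/4
P(Y=3 | obs) = 1/36 / 1/9 = 1/4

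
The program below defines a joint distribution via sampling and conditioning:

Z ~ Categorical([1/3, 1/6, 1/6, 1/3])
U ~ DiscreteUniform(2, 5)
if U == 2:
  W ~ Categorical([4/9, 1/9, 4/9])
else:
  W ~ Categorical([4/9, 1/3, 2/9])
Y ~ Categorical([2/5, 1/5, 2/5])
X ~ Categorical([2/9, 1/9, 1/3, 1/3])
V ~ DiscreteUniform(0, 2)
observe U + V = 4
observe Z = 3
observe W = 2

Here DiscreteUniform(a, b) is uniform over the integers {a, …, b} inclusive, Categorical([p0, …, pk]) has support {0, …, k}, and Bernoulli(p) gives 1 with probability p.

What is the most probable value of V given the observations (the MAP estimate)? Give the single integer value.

Enumerate traces; 36 have nonzero weight after conditioning:
  (Z=3, U=2, W=2, Y=0, X=0, V=2) weight 4/3645
  (Z=3, U=2, W=2, Y=0, X=1, V=2) weight 2/3645
  (Z=3, U=2, W=2, Y=0, X=2, V=2) weight 2/1215
  (Z=3, U=2, W=2, Y=0, X=3, V=2) weight 2/1215
  (Z=3, U=2, W=2, Y=1, X=0, V=2) weight 2/3645
  (Z=3, U=2, W=2, Y=1, X=1, V=2) weight 1/3645
  (Z=3, U=2, W=2, Y=1, X=2, V=2) weight 1/1215
  (Z=3, U=2, W=2, Y=1, X=3, V=2) weight 1/1215
  (Z=3, U=3, W=2, Y=0, X=0, V=1) weight 2/3645
  (Z=3, U=4, W=2, Y=0, X=0, V=0) weight 2/3645
  … 26 more
Group by V:
  weight(V=0) = 1/162
  weight(V=1) = 1/162
  weight(V=2) = 1/81
Total weight = 1/162 + 1/162 + 1/81 = 2/81
P(V=0 | obs) = 1/162 / 2/81 = 1/4
P(V=1 | obs) = 1/162 / 2/81 = 1/4
P(V=2 | obs) = 1/81 / 2/81 = 1/2
argmax = 2

argmax_v P(V = v | obs) = 2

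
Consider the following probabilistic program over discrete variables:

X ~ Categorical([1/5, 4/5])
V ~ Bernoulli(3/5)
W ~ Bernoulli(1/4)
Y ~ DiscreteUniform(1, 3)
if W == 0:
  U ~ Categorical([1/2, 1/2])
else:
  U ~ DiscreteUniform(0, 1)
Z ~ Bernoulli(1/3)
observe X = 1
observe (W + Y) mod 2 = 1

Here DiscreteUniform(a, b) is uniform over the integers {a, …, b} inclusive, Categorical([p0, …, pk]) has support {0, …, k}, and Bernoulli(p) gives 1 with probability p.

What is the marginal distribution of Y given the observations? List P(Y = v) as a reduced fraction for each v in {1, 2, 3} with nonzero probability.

Enumerate traces; 24 have nonzero weight after conditioning:
  (X=1, V=0, W=0, Y=1, U=0, Z=0) weight 2/75
  (X=1, V=0, W=0, Y=1, U=0, Z=1) weight 1/75
  (X=1, V=0, W=0, Y=1, U=1, Z=0) weight 2/75
  (X=1, V=0, W=0, Y=1, U=1, Z=1) weight 1/75
  (X=1, V=0, W=0, Y=3, U=0, Z=0) weight 2/75
  (X=1, V=0, W=0, Y=3, U=0, Z=1) weight 1/75
  (X=1, V=0, W=0, Y=3, U=1, Z=0) weight 2/75
  (X=1, V=0, W=0, Y=3, U=1, Z=1) weight 1/75
  (X=1, V=0, W=1, Y=2, U=0, Z=0) weight 2/225
  … 15 more
Group by Y:
  weight(Y=1) = 1/5
  weight(Y=2) = 1/15
  weight(Y=3) = 1/5
Total weight = 1/5 + 1/15 + 1/5 = 7/15
P(Y=1 | obs) = 1/5 / 7/15 = 3/7
P(Y=2 | obs) = 1/15 / 7/15 = 1/7
P(Y=3 | obs) = 1/5 / 7/15 = 3/7

P(Y=1) = 3/7, P(Y=2) = 1/7, P(Y=3) = 3/7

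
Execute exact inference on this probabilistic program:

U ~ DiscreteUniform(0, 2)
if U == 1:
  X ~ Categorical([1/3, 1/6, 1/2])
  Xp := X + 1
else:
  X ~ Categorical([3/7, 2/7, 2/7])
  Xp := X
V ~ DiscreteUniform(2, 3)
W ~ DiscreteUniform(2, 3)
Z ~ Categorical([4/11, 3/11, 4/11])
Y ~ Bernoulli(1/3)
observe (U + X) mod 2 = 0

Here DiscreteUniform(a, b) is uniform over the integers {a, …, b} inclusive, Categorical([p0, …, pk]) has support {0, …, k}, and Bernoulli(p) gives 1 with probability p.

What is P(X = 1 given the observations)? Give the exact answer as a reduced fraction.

Enumerate traces; 120 have nonzero weight after conditioning:
  (U=0, X=0, V=2, W=2, Z=0, Y=0) weight 2/231
  (U=0, X=0, V=2, W=2, Z=0, Y=1) weight 1/231
  (U=0, X=0, V=2, W=2, Z=1, Y=0) weight 1/154
  (U=0, X=0, V=2, W=2, Z=1, Y=1) weight 1/308
  (U=0, X=0, V=2, W=2, Z=2, Y=0) weight 2/231
  (U=0, X=0, V=2, W=2, Z=2, Y=1) weight 1/231
  (U=0, X=0, V=2, W=3, Z=0, Y=0) weight 2/231
  (U=0, X=0, V=2, W=3, Z=0, Y=1) weight 1/231
  (U=0, X=2, V=2, W=2, Z=0, Y=0) weight 4/693
  (U=1, X=1, V=2, W=2, Z=0, Y=0) weight 1/297
  … 110 more
Group by X:
  weight(X=0) = 2/7
  weight(X=1) = 1/18
  weight(X=2) = 4/21
Total weight = 2/7 + 1/18 + 4/21 = 67/126
P(X=0 | obs) = 2/7 / 67/126 = 36/67
P(X=1 | obs) = 1/18 / 67/126 = 7/67
P(X=2 | obs) = 4/21 / 67/126 = 24/67

P(X = 1 | obs) = 7/67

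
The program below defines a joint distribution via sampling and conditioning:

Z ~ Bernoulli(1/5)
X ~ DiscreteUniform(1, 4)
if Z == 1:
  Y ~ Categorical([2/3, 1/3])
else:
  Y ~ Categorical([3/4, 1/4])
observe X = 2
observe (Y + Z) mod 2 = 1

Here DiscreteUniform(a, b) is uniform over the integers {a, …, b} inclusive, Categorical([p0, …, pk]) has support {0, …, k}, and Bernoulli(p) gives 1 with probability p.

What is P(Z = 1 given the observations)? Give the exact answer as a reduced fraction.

P(Z = 1 | obs) = 2/5

Enumerate traces; 2 have nonzero weight after conditioning:
  (Z=0, X=2, Y=1) weight 1/20
  (Z=1, X=2, Y=0) weight 1/30
Group by Z:
  weight(Z=0) = 1/20
  weight(Z=1) = 1/30
Total weight = 1/20 + 1/30 = 1/12
P(Z=0 | obs) = 1/20 / 1/12 = 3/5
P(Z=1 | obs) = 1/30 / 1/12 = 2/5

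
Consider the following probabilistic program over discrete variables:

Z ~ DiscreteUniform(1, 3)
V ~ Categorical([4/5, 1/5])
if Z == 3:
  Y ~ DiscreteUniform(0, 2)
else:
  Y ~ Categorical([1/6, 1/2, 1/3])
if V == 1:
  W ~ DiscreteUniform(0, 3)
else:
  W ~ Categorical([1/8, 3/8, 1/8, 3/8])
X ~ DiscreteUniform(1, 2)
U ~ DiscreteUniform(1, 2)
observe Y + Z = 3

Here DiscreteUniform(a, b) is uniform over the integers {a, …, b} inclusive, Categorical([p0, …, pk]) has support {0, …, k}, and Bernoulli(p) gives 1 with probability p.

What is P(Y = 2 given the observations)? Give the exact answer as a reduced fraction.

P(Y = 2 | obs) = 2/7

Enumerate traces; 96 have nonzero weight after conditioning:
  (Z=1, V=0, Y=2, W=0, X=1, U=1) weight 1/360
  (Z=1, V=0, Y=2, W=0, X=1, U=2) weight 1/360
  (Z=1, V=0, Y=2, W=0, X=2, U=1) weight 1/360
  (Z=1, V=0, Y=2, W=0, X=2, U=2) weight 1/360
  (Z=1, V=0, Y=2, W=1, X=1, U=1) weight 1/120
  (Z=1, V=0, Y=2, W=1, X=1, U=2) weight 1/120
  (Z=1, V=0, Y=2, W=1, X=2, U=1) weight 1/120
  (Z=1, V=0, Y=2, W=1, X=2, U=2) weight 1/120
  (Z=2, V=0, Y=1, W=0, X=1, U=1) weight 1/240
  (Z=3, V=0, Y=0, W=0, X=1, U=1) weight 1/360
  … 86 more
Group by Y:
  weight(Y=0) = 1/9
  weight(Y=1) = 1/6
  weight(Y=2) = 1/9
Total weight = 1/9 + 1/6 + 1/9 = 7/18
P(Y=0 | obs) = 1/9 / 7/18 = 2/7
P(Y=1 | obs) = 1/6 / 7/18 = 3/7
P(Y=2 | obs) = 1/9 / 7/18 = 2/7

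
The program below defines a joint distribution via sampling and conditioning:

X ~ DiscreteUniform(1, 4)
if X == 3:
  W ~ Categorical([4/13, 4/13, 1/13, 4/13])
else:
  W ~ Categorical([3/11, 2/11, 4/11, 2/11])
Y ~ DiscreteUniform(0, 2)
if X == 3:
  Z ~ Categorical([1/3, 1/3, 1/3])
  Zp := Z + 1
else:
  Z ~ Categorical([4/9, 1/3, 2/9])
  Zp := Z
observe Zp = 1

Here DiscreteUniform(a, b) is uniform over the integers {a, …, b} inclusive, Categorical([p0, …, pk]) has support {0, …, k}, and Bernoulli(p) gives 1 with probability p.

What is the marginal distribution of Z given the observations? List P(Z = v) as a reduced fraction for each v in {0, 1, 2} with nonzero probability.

Enumerate traces; 48 have nonzero weight after conditioning:
  (X=1, W=0, Y=0, Z=1) weight 1/132
  (X=1, W=0, Y=1, Z=1) weight 1/132
  (X=1, W=0, Y=2, Z=1) weight 1/132
  (X=1, W=1, Y=0, Z=1) weight 1/198
  (X=1, W=1, Y=1, Z=1) weight 1/198
  (X=1, W=1, Y=2, Z=1) weight 1/198
  (X=1, W=2, Y=0, Z=1) weight 1/99
  (X=1, W=2, Y=1, Z=1) weight 1/99
  (X=3, W=0, Y=0, Z=0) weight 1/117
  … 39 more
Group by Z:
  weight(Z=0) = 1/12
  weight(Z=1) = 1/4
Total weight = 1/12 + 1/4 = 1/3
P(Z=0 | obs) = 1/12 / 1/3 = 1/4
P(Z=1 | obs) = 1/4 / 1/3 = 3/4

P(Z=0) = 1/4, P(Z=1) = 3/4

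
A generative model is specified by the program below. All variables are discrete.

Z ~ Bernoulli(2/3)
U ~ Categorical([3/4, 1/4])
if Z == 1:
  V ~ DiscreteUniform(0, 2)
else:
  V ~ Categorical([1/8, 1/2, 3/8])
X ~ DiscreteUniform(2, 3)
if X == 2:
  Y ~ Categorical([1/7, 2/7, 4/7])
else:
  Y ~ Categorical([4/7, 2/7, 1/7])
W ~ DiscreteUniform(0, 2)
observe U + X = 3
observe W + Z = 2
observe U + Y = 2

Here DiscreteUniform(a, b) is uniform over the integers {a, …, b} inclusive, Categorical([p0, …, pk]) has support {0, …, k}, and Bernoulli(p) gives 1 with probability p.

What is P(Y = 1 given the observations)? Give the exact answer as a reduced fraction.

P(Y = 1 | obs) = 2/5

Enumerate traces; 12 have nonzero weight after conditioning:
  (Z=0, U=0, V=0, X=3, Y=2, W=2) weight 1/1344
  (Z=0, U=0, V=1, X=3, Y=2, W=2) weight 1/336
  (Z=0, U=0, V=2, X=3, Y=2, W=2) weight 1/448
  (Z=0, U=1, V=0, X=2, Y=1, W=2) weight 1/2016
  (Z=0, U=1, V=1, X=2, Y=1, W=2) weight 1/504
  (Z=0, U=1, V=2, X=2, Y=1, W=2) weight 1/672
  (Z=1, U=0, V=0, X=3, Y=2, W=1) weight 1/252
  (Z=1, U=0, V=1, X=3, Y=2, W=1) weight 1/252
  … 4 more
Group by Y:
  weight(Y=1) = 1/84
  weight(Y=2) = 1/56
Total weight = 1/84 + 1/56 = 5/168
P(Y=1 | obs) = 1/84 / 5/168 = 2/5
P(Y=2 | obs) = 1/56 / 5/168 = 3/5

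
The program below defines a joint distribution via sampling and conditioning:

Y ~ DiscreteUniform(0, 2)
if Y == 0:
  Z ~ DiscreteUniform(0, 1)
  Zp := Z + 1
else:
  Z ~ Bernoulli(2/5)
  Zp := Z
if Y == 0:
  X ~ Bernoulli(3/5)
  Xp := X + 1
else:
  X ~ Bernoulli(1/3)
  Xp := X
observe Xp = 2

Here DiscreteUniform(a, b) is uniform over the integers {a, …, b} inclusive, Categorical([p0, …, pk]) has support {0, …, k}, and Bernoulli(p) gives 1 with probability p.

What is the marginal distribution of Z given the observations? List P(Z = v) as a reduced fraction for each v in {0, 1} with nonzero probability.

Enumerate traces; 2 have nonzero weight after conditioning:
  (Y=0, Z=0, X=1) weight 1/10
  (Y=0, Z=1, X=1) weight 1/10
Group by Z:
  weight(Z=0) = 1/10
  weight(Z=1) = 1/10
Total weight = 1/10 + 1/10 = 1/5
P(Z=0 | obs) = 1/10 / 1/5 = 1/2
P(Z=1 | obs) = 1/10 / 1/5 = 1/2

P(Z=0) = 1/2, P(Z=1) = 1/2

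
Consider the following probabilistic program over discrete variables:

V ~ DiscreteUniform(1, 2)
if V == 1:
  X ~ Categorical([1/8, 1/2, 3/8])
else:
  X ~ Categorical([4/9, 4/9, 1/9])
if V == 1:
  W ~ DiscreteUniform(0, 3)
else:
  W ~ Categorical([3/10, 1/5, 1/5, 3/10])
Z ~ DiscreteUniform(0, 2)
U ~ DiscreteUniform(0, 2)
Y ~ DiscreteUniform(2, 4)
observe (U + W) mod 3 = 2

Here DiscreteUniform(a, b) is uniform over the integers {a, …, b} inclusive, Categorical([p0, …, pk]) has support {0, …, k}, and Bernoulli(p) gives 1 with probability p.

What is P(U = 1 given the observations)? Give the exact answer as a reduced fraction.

P(U = 1 | obs) = 9/40

Enumerate traces; 216 have nonzero weight after conditioning:
  (V=1, X=0, W=0, Z=0, U=2, Y=2) weight 1/1728
  (V=1, X=0, W=0, Z=0, U=2, Y=3) weight 1/1728
  (V=1, X=0, W=0, Z=0, U=2, Y=4) weight 1/1728
  (V=1, X=0, W=0, Z=1, U=2, Y=2) weight 1/1728
  (V=1, X=0, W=0, Z=1, U=2, Y=3) weight 1/1728
  (V=1, X=0, W=0, Z=1, U=2, Y=4) weight 1/1728
  (V=1, X=0, W=0, Z=2, U=2, Y=2) weight 1/1728
  (V=1, X=0, W=0, Z=2, U=2, Y=3) weight 1/1728
  (V=1, X=0, W=1, Z=0, U=1, Y=2) weight 1/1728
  (V=1, X=0, W=2, Z=0, U=0, Y=2) weight 1/1728
  … 206 more
Group by U:
  weight(U=0) = 3/40
  weight(U=1) = 3/40
  weight(U=2) = 11/60
Total weight = 3/40 + 3/40 + 11/60 = 1/3
P(U=0 | obs) = 3/40 / 1/3 = 9/40
P(U=1 | obs) = 3/40 / 1/3 = 9/40
P(U=2 | obs) = 11/60 / 1/3 = 11/20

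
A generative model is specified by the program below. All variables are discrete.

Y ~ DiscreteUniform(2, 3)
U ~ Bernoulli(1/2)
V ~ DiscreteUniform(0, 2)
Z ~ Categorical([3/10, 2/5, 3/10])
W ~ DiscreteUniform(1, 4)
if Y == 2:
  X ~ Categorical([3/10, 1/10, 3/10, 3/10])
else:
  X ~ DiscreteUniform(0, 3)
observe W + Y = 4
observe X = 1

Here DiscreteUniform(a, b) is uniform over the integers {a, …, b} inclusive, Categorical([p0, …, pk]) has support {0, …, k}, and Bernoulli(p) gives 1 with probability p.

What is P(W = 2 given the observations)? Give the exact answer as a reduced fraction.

Enumerate traces; 36 have nonzero weight after conditioning:
  (Y=2, U=0, V=0, Z=0, W=2, X=1) weight 1/1600
  (Y=2, U=0, V=0, Z=1, W=2, X=1) weight 1/1200
  (Y=2, U=0, V=0, Z=2, W=2, X=1) weight 1/1600
  (Y=2, U=0, V=1, Z=0, W=2, X=1) weight 1/1600
  (Y=2, U=0, V=1, Z=1, W=2, X=1) weight 1/1200
  (Y=2, U=0, V=1, Z=2, W=2, X=1) weight 1/1600
  (Y=2, U=0, V=2, Z=0, W=2, X=1) weight 1/1600
  (Y=2, U=0, V=2, Z=1, W=2, X=1) weight 1/1200
  (Y=3, U=0, V=0, Z=0, W=1, X=1) weight 1/640
  … 27 more
Group by W:
  weight(W=1) = 1/32
  weight(W=2) = 1/80
Total weight = 1/32 + 1/80 = 7/160
P(W=1 | obs) = 1/32 / 7/160 = 5/7
P(W=2 | obs) = 1/80 / 7/160 = 2/7

P(W = 2 | obs) = 2/7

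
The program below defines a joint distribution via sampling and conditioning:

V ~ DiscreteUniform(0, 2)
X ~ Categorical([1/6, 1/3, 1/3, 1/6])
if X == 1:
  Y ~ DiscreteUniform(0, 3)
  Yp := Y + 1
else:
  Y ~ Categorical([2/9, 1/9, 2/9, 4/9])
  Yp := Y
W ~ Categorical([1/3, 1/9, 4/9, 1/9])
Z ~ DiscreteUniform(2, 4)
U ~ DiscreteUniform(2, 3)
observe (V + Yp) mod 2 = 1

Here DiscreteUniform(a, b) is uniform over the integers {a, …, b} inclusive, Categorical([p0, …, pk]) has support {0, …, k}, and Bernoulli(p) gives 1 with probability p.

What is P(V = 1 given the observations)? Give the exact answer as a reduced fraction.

Enumerate traces; 576 have nonzero weight after conditioning:
  (V=0, X=0, Y=1, W=0, Z=2, U=2) weight 1/2916
  (V=0, X=0, Y=1, W=0, Z=2, U=3) weight 1/2916
  (V=0, X=0, Y=1, W=0, Z=3, U=2) weight 1/2916
  (V=0, X=0, Y=1, W=0, Z=3, U=3) weight 1/2916
  (V=0, X=0, Y=1, W=0, Z=4, U=2) weight 1/2916
  (V=0, X=0, Y=1, W=0, Z=4, U=3) weight 1/2916
  (V=0, X=0, Y=1, W=1, Z=2, U=2) weight 1/8748
  (V=0, X=0, Y=1, W=1, Z=2, U=3) weight 1/8748
  (V=1, X=0, Y=0, W=0, Z=2, U=2) weight 1/1458
  (V=2, X=0, Y=1, W=0, Z=2, U=2) weight 1/2916
  … 566 more
Group by V:
  weight(V=0) = 29/162
  weight(V=1) = 25/162
  weight(V=2) = 29/162
Total weight = 29/162 + 25/162 + 29/162 = 83/162
P(V=0 | obs) = 29/162 / 83/162 = 29/83
P(V=1 | obs) = 25/162 / 83/162 = 25/83
P(V=2 | obs) = 29/162 / 83/162 = 29/83

P(V = 1 | obs) = 25/83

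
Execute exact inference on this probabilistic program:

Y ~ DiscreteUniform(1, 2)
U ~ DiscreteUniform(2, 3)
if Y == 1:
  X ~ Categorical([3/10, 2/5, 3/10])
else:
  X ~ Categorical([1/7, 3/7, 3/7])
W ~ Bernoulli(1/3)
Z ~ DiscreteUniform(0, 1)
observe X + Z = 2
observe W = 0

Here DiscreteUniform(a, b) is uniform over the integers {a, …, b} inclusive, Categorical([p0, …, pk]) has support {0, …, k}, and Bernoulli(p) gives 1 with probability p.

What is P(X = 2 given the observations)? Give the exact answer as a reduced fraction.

Enumerate traces; 8 have nonzero weight after conditioning:
  (Y=1, U=2, X=1, W=0, Z=1) weight 1/30
  (Y=1, U=2, X=2, W=0, Z=0) weight 1/40
  (Y=1, U=3, X=1, W=0, Z=1) weight 1/30
  (Y=1, U=3, X=2, W=0, Z=0) weight 1/40
  (Y=2, U=2, X=1, W=0, Z=1) weight 1/28
  (Y=2, U=2, X=2, W=0, Z=0) weight 1/28
  (Y=2, U=3, X=1, W=0, Z=1) weight 1/28
  (Y=2, U=3, X=2, W=0, Z=0) weight 1/28
Group by X:
  weight(X=1) = 29/210
  weight(X=2) = 17/140
Total weight = 29/210 + 17/140 = 109/420
P(X=1 | obs) = 29/210 / 109/420 = 58/109
P(X=2 | obs) = 17/140 / 109/420 = 51/109

P(X = 2 | obs) = 51/109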